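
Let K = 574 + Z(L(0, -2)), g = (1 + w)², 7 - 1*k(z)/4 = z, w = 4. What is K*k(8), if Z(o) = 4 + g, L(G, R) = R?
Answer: -2412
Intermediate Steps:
k(z) = 28 - 4*z
g = 25 (g = (1 + 4)² = 5² = 25)
Z(o) = 29 (Z(o) = 4 + 25 = 29)
K = 603 (K = 574 + 29 = 603)
K*k(8) = 603*(28 - 4*8) = 603*(28 - 32) = 603*(-4) = -2412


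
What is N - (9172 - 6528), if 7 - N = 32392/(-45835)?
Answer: -120834503/45835 ≈ -2636.3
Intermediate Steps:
N = 353237/45835 (N = 7 - 32392/(-45835) = 7 - 32392*(-1)/45835 = 7 - 1*(-32392/45835) = 7 + 32392/45835 = 353237/45835 ≈ 7.7067)
N - (9172 - 6528) = 353237/45835 - (9172 - 6528) = 353237/45835 - 1*2644 = 353237/45835 - 2644 = -120834503/45835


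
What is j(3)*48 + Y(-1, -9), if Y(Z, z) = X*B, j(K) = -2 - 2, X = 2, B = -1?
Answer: -194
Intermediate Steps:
j(K) = -4
Y(Z, z) = -2 (Y(Z, z) = 2*(-1) = -2)
j(3)*48 + Y(-1, -9) = -4*48 - 2 = -192 - 2 = -194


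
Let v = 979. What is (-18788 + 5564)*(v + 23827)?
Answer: -328034544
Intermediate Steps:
(-18788 + 5564)*(v + 23827) = (-18788 + 5564)*(979 + 23827) = -13224*24806 = -328034544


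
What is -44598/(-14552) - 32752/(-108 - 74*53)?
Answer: 164084261/14661140 ≈ 11.192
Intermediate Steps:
-44598/(-14552) - 32752/(-108 - 74*53) = -44598*(-1/14552) - 32752/(-108 - 3922) = 22299/7276 - 32752/(-4030) = 22299/7276 - 32752*(-1/4030) = 22299/7276 + 16376/2015 = 164084261/14661140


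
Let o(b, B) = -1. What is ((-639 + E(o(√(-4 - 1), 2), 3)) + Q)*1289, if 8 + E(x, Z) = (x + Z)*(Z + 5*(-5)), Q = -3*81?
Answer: -1203926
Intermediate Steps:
Q = -243
E(x, Z) = -8 + (-25 + Z)*(Z + x) (E(x, Z) = -8 + (x + Z)*(Z + 5*(-5)) = -8 + (Z + x)*(Z - 25) = -8 + (Z + x)*(-25 + Z) = -8 + (-25 + Z)*(Z + x))
((-639 + E(o(√(-4 - 1), 2), 3)) + Q)*1289 = ((-639 + (-8 + 3² - 25*3 - 25*(-1) + 3*(-1))) - 243)*1289 = ((-639 + (-8 + 9 - 75 + 25 - 3)) - 243)*1289 = ((-639 - 52) - 243)*1289 = (-691 - 243)*1289 = -934*1289 = -1203926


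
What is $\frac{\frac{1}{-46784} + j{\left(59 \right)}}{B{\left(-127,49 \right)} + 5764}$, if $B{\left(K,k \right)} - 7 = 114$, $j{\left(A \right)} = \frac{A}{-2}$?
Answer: $- \frac{1380129}{275323840} \approx -0.0050128$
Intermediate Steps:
$j{\left(A \right)} = - \frac{A}{2}$ ($j{\left(A \right)} = A \left(- \frac{1}{2}\right) = - \frac{A}{2}$)
$B{\left(K,k \right)} = 121$ ($B{\left(K,k \right)} = 7 + 114 = 121$)
$\frac{\frac{1}{-46784} + j{\left(59 \right)}}{B{\left(-127,49 \right)} + 5764} = \frac{\frac{1}{-46784} - \frac{59}{2}}{121 + 5764} = \frac{- \frac{1}{46784} - \frac{59}{2}}{5885} = \left(- \frac{1380129}{46784}\right) \frac{1}{5885} = - \frac{1380129}{275323840}$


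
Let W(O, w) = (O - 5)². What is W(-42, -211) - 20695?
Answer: -18486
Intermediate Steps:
W(O, w) = (-5 + O)²
W(-42, -211) - 20695 = (-5 - 42)² - 20695 = (-47)² - 20695 = 2209 - 20695 = -18486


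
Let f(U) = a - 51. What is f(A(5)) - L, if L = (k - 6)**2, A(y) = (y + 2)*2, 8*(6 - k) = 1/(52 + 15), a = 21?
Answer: -8618881/287296 ≈ -30.000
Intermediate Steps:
k = 3215/536 (k = 6 - 1/(8*(52 + 15)) = 6 - 1/8/67 = 6 - 1/8*1/67 = 6 - 1/536 = 3215/536 ≈ 5.9981)
A(y) = 4 + 2*y (A(y) = (2 + y)*2 = 4 + 2*y)
f(U) = -30 (f(U) = 21 - 51 = -30)
L = 1/287296 (L = (3215/536 - 6)**2 = (-1/536)**2 = 1/287296 ≈ 3.4807e-6)
f(A(5)) - L = -30 - 1*1/287296 = -30 - 1/287296 = -8618881/287296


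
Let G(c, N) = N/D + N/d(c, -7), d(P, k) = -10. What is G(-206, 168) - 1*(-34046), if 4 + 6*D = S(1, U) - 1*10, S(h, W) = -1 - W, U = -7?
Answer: 169516/5 ≈ 33903.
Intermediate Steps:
D = -4/3 (D = -⅔ + ((-1 - 1*(-7)) - 1*10)/6 = -⅔ + ((-1 + 7) - 10)/6 = -⅔ + (6 - 10)/6 = -⅔ + (⅙)*(-4) = -⅔ - ⅔ = -4/3 ≈ -1.3333)
G(c, N) = -17*N/20 (G(c, N) = N/(-4/3) + N/(-10) = N*(-¾) + N*(-⅒) = -3*N/4 - N/10 = -17*N/20)
G(-206, 168) - 1*(-34046) = -17/20*168 - 1*(-34046) = -714/5 + 34046 = 169516/5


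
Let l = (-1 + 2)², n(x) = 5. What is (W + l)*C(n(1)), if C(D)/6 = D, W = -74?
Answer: -2190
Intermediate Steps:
C(D) = 6*D
l = 1 (l = 1² = 1)
(W + l)*C(n(1)) = (-74 + 1)*(6*5) = -73*30 = -2190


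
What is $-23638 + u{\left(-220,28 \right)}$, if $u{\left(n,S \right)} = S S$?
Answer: $-22854$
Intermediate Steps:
$u{\left(n,S \right)} = S^{2}$
$-23638 + u{\left(-220,28 \right)} = -23638 + 28^{2} = -23638 + 784 = -22854$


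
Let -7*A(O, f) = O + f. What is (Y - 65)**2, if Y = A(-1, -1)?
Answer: 205209/49 ≈ 4187.9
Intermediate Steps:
A(O, f) = -O/7 - f/7 (A(O, f) = -(O + f)/7 = -O/7 - f/7)
Y = 2/7 (Y = -1/7*(-1) - 1/7*(-1) = 1/7 + 1/7 = 2/7 ≈ 0.28571)
(Y - 65)**2 = (2/7 - 65)**2 = (-453/7)**2 = 205209/49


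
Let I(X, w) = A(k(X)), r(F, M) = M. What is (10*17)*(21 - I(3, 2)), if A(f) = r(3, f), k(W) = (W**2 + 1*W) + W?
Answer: 1020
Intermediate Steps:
k(W) = W**2 + 2*W (k(W) = (W**2 + W) + W = (W + W**2) + W = W**2 + 2*W)
A(f) = f
I(X, w) = X*(2 + X)
(10*17)*(21 - I(3, 2)) = (10*17)*(21 - 3*(2 + 3)) = 170*(21 - 3*5) = 170*(21 - 1*15) = 170*(21 - 15) = 170*6 = 1020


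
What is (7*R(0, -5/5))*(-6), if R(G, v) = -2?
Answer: 84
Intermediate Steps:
(7*R(0, -5/5))*(-6) = (7*(-2))*(-6) = -14*(-6) = 84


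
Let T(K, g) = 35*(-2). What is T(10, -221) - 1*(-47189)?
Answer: 47119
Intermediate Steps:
T(K, g) = -70
T(10, -221) - 1*(-47189) = -70 - 1*(-47189) = -70 + 47189 = 47119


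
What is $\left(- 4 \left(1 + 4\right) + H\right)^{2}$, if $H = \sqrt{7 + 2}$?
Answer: $289$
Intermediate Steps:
$H = 3$ ($H = \sqrt{9} = 3$)
$\left(- 4 \left(1 + 4\right) + H\right)^{2} = \left(- 4 \left(1 + 4\right) + 3\right)^{2} = \left(\left(-4\right) 5 + 3\right)^{2} = \left(-20 + 3\right)^{2} = \left(-17\right)^{2} = 289$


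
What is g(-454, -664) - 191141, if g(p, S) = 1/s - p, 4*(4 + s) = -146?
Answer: -15445649/81 ≈ -1.9069e+5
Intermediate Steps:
s = -81/2 (s = -4 + (1/4)*(-146) = -4 - 73/2 = -81/2 ≈ -40.500)
g(p, S) = -2/81 - p (g(p, S) = 1/(-81/2) - p = -2/81 - p)
g(-454, -664) - 191141 = (-2/81 - 1*(-454)) - 191141 = (-2/81 + 454) - 191141 = 36772/81 - 191141 = -15445649/81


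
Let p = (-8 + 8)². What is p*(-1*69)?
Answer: 0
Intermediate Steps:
p = 0 (p = 0² = 0)
p*(-1*69) = 0*(-1*69) = 0*(-69) = 0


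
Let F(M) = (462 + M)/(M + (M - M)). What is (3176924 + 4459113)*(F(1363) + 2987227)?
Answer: 31090828886648362/1363 ≈ 2.2811e+13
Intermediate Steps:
F(M) = (462 + M)/M (F(M) = (462 + M)/(M + 0) = (462 + M)/M)
(3176924 + 4459113)*(F(1363) + 2987227) = (3176924 + 4459113)*((462 + 1363)/1363 + 2987227) = 7636037*((1/1363)*1825 + 2987227) = 7636037*(1825/1363 + 2987227) = 7636037*(4071592226/1363) = 31090828886648362/1363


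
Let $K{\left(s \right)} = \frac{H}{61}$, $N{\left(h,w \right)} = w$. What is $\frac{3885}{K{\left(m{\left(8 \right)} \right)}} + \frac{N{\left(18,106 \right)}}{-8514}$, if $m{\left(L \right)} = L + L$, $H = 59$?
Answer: $\frac{1008842018}{251163} \approx 4016.7$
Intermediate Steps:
$m{\left(L \right)} = 2 L$
$K{\left(s \right)} = \frac{59}{61}$
$\frac{3885}{K{\left(m{\left(8 \right)} \right)}} + \frac{N{\left(18,106 \right)}}{-8514} = \frac{3885}{\frac{59}{61}} + \frac{106}{-8514} = 3885 \cdot \frac{61}{59} + 106 \left(- \frac{1}{8514}\right) = \frac{236985}{59} - \frac{53}{4257} = \frac{1008842018}{251163}$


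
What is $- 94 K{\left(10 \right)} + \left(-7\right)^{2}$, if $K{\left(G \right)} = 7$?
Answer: $-609$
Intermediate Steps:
$- 94 K{\left(10 \right)} + \left(-7\right)^{2} = \left(-94\right) 7 + \left(-7\right)^{2} = -658 + 49 = -609$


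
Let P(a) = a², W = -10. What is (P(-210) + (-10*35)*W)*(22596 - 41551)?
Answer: -902258000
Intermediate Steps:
(P(-210) + (-10*35)*W)*(22596 - 41551) = ((-210)² - 10*35*(-10))*(22596 - 41551) = (44100 - 350*(-10))*(-18955) = (44100 + 3500)*(-18955) = 47600*(-18955) = -902258000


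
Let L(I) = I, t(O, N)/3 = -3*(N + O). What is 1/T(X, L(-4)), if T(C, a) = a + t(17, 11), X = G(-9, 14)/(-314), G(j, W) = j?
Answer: -1/256 ≈ -0.0039063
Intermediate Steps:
t(O, N) = -9*N - 9*O (t(O, N) = 3*(-3*(N + O)) = 3*(-3*N - 3*O) = -9*N - 9*O)
X = 9/314 (X = -9/(-314) = -9*(-1/314) = 9/314 ≈ 0.028662)
T(C, a) = -252 + a (T(C, a) = a + (-9*11 - 9*17) = a + (-99 - 153) = a - 252 = -252 + a)
1/T(X, L(-4)) = 1/(-252 - 4) = 1/(-256) = -1/256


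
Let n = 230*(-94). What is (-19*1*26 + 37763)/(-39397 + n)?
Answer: -12423/20339 ≈ -0.61080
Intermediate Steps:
n = -21620
(-19*1*26 + 37763)/(-39397 + n) = (-19*1*26 + 37763)/(-39397 - 21620) = (-19*26 + 37763)/(-61017) = (-494 + 37763)*(-1/61017) = 37269*(-1/61017) = -12423/20339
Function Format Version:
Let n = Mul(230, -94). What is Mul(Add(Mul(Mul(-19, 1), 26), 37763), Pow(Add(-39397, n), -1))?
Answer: Rational(-12423, 20339) ≈ -0.61080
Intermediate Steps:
n = -21620
Mul(Add(Mul(Mul(-19, 1), 26), 37763), Pow(Add(-39397, n), -1)) = Mul(Add(Mul(Mul(-19, 1), 26), 37763), Pow(Add(-39397, -21620), -1)) = Mul(Add(Mul(-19, 26), 37763), Pow(-61017, -1)) = Mul(Add(-494, 37763), Rational(-1, 61017)) = Mul(37269, Rational(-1, 61017)) = Rational(-12423, 20339)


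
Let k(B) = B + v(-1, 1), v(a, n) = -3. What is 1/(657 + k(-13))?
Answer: 1/641 ≈ 0.0015601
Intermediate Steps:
k(B) = -3 + B (k(B) = B - 3 = -3 + B)
1/(657 + k(-13)) = 1/(657 + (-3 - 13)) = 1/(657 - 16) = 1/641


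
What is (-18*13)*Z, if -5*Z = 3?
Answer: 702/5 ≈ 140.40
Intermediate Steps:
Z = -3/5 (Z = -1/5*3 = -3/5 ≈ -0.60000)
(-18*13)*Z = -18*13*(-3/5) = -234*(-3/5) = 702/5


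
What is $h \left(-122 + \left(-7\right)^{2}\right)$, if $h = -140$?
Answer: $10220$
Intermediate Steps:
$h \left(-122 + \left(-7\right)^{2}\right) = - 140 \left(-122 + \left(-7\right)^{2}\right) = - 140 \left(-122 + 49\right) = \left(-140\right) \left(-73\right) = 10220$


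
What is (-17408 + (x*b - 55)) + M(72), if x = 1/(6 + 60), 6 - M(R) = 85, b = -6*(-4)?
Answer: -192958/11 ≈ -17542.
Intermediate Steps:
b = 24
M(R) = -79 (M(R) = 6 - 1*85 = 6 - 85 = -79)
x = 1/66 ≈ 0.015152
(-17408 + (x*b - 55)) + M(72) = (-17408 + ((1/66)*24 - 55)) - 79 = (-17408 + (4/11 - 55)) - 79 = (-17408 - 601/11) - 79 = -192089/11 - 79 = -192958/11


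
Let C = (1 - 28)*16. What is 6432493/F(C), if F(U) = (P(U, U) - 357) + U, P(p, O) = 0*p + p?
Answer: -6432493/1221 ≈ -5268.2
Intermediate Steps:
C = -432 (C = -27*16 = -432)
P(p, O) = p (P(p, O) = 0 + p = p)
F(U) = -357 + 2*U (F(U) = (U - 357) + U = (-357 + U) + U = -357 + 2*U)
6432493/F(C) = 6432493/(-357 + 2*(-432)) = 6432493/(-357 - 864) = 6432493/(-1221) = 6432493*(-1/1221) = -6432493/1221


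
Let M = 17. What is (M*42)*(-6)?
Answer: -4284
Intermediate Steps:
(M*42)*(-6) = (17*42)*(-6) = 714*(-6) = -4284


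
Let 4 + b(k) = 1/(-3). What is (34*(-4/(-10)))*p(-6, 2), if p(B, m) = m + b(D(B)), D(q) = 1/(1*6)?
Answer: -476/15 ≈ -31.733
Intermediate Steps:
D(q) = ⅙ (D(q) = 1/6 = ⅙)
b(k) = -13/3 (b(k) = -4 + 1/(-3) = -4 - ⅓ = -13/3)
p(B, m) = -13/3 + m (p(B, m) = m - 13/3 = -13/3 + m)
(34*(-4/(-10)))*p(-6, 2) = (34*(-4/(-10)))*(-13/3 + 2) = (34*(-4*(-⅒)))*(-7/3) = (34*(⅖))*(-7/3) = (68/5)*(-7/3) = -476/15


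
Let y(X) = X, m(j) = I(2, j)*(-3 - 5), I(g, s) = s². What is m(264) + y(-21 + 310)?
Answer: -557279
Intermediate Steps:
m(j) = -8*j² (m(j) = j²*(-3 - 5) = j²*(-8) = -8*j²)
m(264) + y(-21 + 310) = -8*264² + (-21 + 310) = -8*69696 + 289 = -557568 + 289 = -557279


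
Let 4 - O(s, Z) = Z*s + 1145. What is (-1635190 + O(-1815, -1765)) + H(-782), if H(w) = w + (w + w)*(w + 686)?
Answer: -4690444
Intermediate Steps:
H(w) = w + 2*w*(686 + w) (H(w) = w + (2*w)*(686 + w) = w + 2*w*(686 + w))
O(s, Z) = -1141 - Z*s (O(s, Z) = 4 - (Z*s + 1145) = 4 - (1145 + Z*s) = 4 + (-1145 - Z*s) = -1141 - Z*s)
(-1635190 + O(-1815, -1765)) + H(-782) = (-1635190 + (-1141 - 1*(-1765)*(-1815))) - 782*(1373 + 2*(-782)) = (-1635190 + (-1141 - 3203475)) - 782*(1373 - 1564) = (-1635190 - 3204616) - 782*(-191) = -4839806 + 149362 = -4690444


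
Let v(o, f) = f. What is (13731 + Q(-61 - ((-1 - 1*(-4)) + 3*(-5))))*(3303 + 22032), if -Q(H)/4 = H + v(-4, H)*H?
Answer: 109523205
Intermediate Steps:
Q(H) = -4*H - 4*H² (Q(H) = -4*(H + H*H) = -4*(H + H²) = -4*H - 4*H²)
(13731 + Q(-61 - ((-1 - 1*(-4)) + 3*(-5))))*(3303 + 22032) = (13731 - 4*(-61 - ((-1 - 1*(-4)) + 3*(-5)))*(1 + (-61 - ((-1 - 1*(-4)) + 3*(-5)))))*(3303 + 22032) = (13731 - 4*(-61 - ((-1 + 4) - 15))*(1 + (-61 - ((-1 + 4) - 15))))*25335 = (13731 - 4*(-61 - (3 - 15))*(1 + (-61 - (3 - 15))))*25335 = (13731 - 4*(-61 - 1*(-12))*(1 + (-61 - 1*(-12))))*25335 = (13731 - 4*(-61 + 12)*(1 + (-61 + 12)))*25335 = (13731 - 4*(-49)*(1 - 49))*25335 = (13731 - 4*(-49)*(-48))*25335 = (13731 - 9408)*25335 = 4323*25335 = 109523205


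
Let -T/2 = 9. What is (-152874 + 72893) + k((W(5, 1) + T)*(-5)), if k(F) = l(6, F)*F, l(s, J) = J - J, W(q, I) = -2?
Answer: -79981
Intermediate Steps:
T = -18 (T = -2*9 = -18)
l(s, J) = 0
k(F) = 0 (k(F) = 0*F = 0)
(-152874 + 72893) + k((W(5, 1) + T)*(-5)) = (-152874 + 72893) + 0 = -79981 + 0 = -79981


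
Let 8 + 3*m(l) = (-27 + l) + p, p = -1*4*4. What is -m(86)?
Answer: -35/3 ≈ -11.667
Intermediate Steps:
p = -16 (p = -4*4 = -16)
m(l) = -17 + l/3 (m(l) = -8/3 + ((-27 + l) - 16)/3 = -8/3 + (-43 + l)/3 = -8/3 + (-43/3 + l/3) = -17 + l/3)
-m(86) = -(-17 + (1/3)*86) = -(-17 + 86/3) = -1*35/3 = -35/3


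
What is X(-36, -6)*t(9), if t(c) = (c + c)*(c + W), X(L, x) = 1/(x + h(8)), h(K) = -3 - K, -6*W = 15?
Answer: -117/17 ≈ -6.8824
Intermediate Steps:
W = -5/2 (W = -1/6*15 = -5/2 ≈ -2.5000)
X(L, x) = 1/(-11 + x) (X(L, x) = 1/(x + (-3 - 1*8)) = 1/(x + (-3 - 8)) = 1/(x - 11) = 1/(-11 + x))
t(c) = 2*c*(-5/2 + c) (t(c) = (c + c)*(c - 5/2) = (2*c)*(-5/2 + c) = 2*c*(-5/2 + c))
X(-36, -6)*t(9) = (9*(-5 + 2*9))/(-11 - 6) = (9*(-5 + 18))/(-17) = -9*13/17 = -1/17*117 = -117/17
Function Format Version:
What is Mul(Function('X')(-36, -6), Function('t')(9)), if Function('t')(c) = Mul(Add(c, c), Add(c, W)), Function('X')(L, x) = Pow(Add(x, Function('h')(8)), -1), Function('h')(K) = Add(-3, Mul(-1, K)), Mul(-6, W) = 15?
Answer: Rational(-117, 17) ≈ -6.8824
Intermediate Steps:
W = Rational(-5, 2) (W = Mul(Rational(-1, 6), 15) = Rational(-5, 2) ≈ -2.5000)
Function('X')(L, x) = Pow(Add(-11, x), -1) (Function('X')(L, x) = Pow(Add(x, Add(-3, Mul(-1, 8))), -1) = Pow(Add(x, Add(-3, -8)), -1) = Pow(Add(x, -11), -1) = Pow(Add(-11, x), -1))
Function('t')(c) = Mul(2, c, Add(Rational(-5, 2), c)) (Function('t')(c) = Mul(Add(c, c), Add(c, Rational(-5, 2))) = Mul(Mul(2, c), Add(Rational(-5, 2), c)) = Mul(2, c, Add(Rational(-5, 2), c)))
Mul(Function('X')(-36, -6), Function('t')(9)) = Mul(Pow(Add(-11, -6), -1), Mul(9, Add(-5, Mul(2, 9)))) = Mul(Pow(-17, -1), Mul(9, Add(-5, 18))) = Mul(Rational(-1, 17), Mul(9, 13)) = Mul(Rational(-1, 17), 117) = Rational(-117, 17)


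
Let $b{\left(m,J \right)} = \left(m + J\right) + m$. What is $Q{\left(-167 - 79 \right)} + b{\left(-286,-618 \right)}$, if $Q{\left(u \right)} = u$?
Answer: $-1436$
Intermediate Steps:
$b{\left(m,J \right)} = J + 2 m$ ($b{\left(m,J \right)} = \left(J + m\right) + m = J + 2 m$)
$Q{\left(-167 - 79 \right)} + b{\left(-286,-618 \right)} = \left(-167 - 79\right) + \left(-618 + 2 \left(-286\right)\right) = -246 - 1190 = -1436$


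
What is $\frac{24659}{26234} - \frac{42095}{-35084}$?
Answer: $\frac{984728293}{460196828} \approx 2.1398$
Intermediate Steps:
$\frac{24659}{26234} - \frac{42095}{-35084} = 24659 \cdot \frac{1}{26234} - - \frac{42095}{35084} = \frac{24659}{26234} + \frac{42095}{35084} = \frac{984728293}{460196828}$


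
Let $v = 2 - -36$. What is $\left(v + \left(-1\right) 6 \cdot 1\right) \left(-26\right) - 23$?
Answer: $-855$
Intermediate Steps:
$v = 38$ ($v = 2 + 36 = 38$)
$\left(v + \left(-1\right) 6 \cdot 1\right) \left(-26\right) - 23 = \left(38 + \left(-1\right) 6 \cdot 1\right) \left(-26\right) - 23 = \left(38 - 6\right) \left(-26\right) - 23 = 32 \left(-26\right) - 23 = -832 - 23 = -855$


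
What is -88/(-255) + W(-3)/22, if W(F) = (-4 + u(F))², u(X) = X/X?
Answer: 4231/5610 ≈ 0.75419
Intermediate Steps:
u(X) = 1
W(F) = 9 (W(F) = (-4 + 1)² = (-3)² = 9)
-88/(-255) + W(-3)/22 = -88/(-255) + 9/22 = -88*(-1/255) + 9*(1/22) = 88/255 + 9/22 = 4231/5610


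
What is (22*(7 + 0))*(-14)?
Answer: -2156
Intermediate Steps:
(22*(7 + 0))*(-14) = (22*7)*(-14) = 154*(-14) = -2156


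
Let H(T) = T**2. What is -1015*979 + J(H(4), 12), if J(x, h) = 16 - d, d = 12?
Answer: -993681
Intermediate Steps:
J(x, h) = 4 (J(x, h) = 16 - 1*12 = 16 - 12 = 4)
-1015*979 + J(H(4), 12) = -1015*979 + 4 = -993685 + 4 = -993681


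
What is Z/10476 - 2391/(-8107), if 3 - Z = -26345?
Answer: 59662838/21232233 ≈ 2.8100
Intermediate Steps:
Z = 26348 (Z = 3 - 1*(-26345) = 3 + 26345 = 26348)
Z/10476 - 2391/(-8107) = 26348/10476 - 2391/(-8107) = 26348*(1/10476) - 2391*(-1/8107) = 6587/2619 + 2391/8107 = 59662838/21232233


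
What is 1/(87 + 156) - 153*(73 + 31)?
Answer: -3866615/243 ≈ -15912.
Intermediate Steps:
1/(87 + 156) - 153*(73 + 31) = 1/243 - 153*104 = 1/243 - 15912 = -3866615/243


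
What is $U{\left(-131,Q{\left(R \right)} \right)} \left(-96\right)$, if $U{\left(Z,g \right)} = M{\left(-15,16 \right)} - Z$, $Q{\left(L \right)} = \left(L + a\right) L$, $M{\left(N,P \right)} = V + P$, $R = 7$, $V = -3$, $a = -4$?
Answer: $-13824$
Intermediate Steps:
$M{\left(N,P \right)} = -3 + P$
$Q{\left(L \right)} = L \left(-4 + L\right)$ ($Q{\left(L \right)} = \left(L - 4\right) L = \left(-4 + L\right) L = L \left(-4 + L\right)$)
$U{\left(Z,g \right)} = 13 - Z$ ($U{\left(Z,g \right)} = \left(-3 + 16\right) - Z = 13 - Z$)
$U{\left(-131,Q{\left(R \right)} \right)} \left(-96\right) = \left(13 - -131\right) \left(-96\right) = \left(13 + 131\right) \left(-96\right) = 144 \left(-96\right) = -13824$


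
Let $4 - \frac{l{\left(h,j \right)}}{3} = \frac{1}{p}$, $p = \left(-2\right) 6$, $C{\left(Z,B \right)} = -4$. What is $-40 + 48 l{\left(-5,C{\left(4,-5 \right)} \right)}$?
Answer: $548$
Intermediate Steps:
$p = -12$
$l{\left(h,j \right)} = \frac{49}{4}$ ($l{\left(h,j \right)} = 12 - \frac{3}{-12} = 12 - - \frac{1}{4} = 12 + \frac{1}{4} = \frac{49}{4}$)
$-40 + 48 l{\left(-5,C{\left(4,-5 \right)} \right)} = -40 + 48 \cdot \frac{49}{4} = -40 + 588 = 548$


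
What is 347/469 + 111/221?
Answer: 128746/103649 ≈ 1.2421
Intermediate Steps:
347/469 + 111/221 = 128746/103649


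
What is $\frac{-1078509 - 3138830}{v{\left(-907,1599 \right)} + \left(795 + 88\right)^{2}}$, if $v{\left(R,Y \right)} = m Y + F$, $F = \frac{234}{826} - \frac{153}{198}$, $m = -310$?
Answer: $- \frac{38318742154}{2580410467} \approx -14.85$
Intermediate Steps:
$F = - \frac{4447}{9086}$ ($F = 234 \cdot \frac{1}{826} - \frac{17}{22} = \frac{117}{413} - \frac{17}{22} = - \frac{4447}{9086} \approx -0.48943$)
$v{\left(R,Y \right)} = - \frac{4447}{9086} - 310 Y$ ($v{\left(R,Y \right)} = - 310 Y - \frac{4447}{9086} = - \frac{4447}{9086} - 310 Y$)
$\frac{-1078509 - 3138830}{v{\left(-907,1599 \right)} + \left(795 + 88\right)^{2}} = \frac{-1078509 - 3138830}{\left(- \frac{4447}{9086} - 495690\right) + \left(795 + 88\right)^{2}} = - \frac{4217339}{\left(- \frac{4447}{9086} - 495690\right) + 883^{2}} = - \frac{4217339}{- \frac{4503843787}{9086} + 779689} = - \frac{4217339}{\frac{2580410467}{9086}} = \left(-4217339\right) \frac{9086}{2580410467} = - \frac{38318742154}{2580410467}$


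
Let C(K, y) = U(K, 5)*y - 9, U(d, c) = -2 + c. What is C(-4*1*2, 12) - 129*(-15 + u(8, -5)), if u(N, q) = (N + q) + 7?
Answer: 672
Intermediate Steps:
u(N, q) = 7 + N + q
C(K, y) = -9 + 3*y (C(K, y) = (-2 + 5)*y - 9 = 3*y - 9 = -9 + 3*y)
C(-4*1*2, 12) - 129*(-15 + u(8, -5)) = (-9 + 3*12) - 129*(-15 + (7 + 8 - 5)) = (-9 + 36) - 129*(-15 + 10) = 27 - 129*(-5) = 27 + 645 = 672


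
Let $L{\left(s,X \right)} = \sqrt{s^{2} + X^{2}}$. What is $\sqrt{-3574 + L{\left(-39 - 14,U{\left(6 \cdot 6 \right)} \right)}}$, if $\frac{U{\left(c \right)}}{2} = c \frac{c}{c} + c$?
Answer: $\sqrt{-3574 + \sqrt{23545}} \approx 58.486 i$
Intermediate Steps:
$U{\left(c \right)} = 4 c$ ($U{\left(c \right)} = 2 \left(c \frac{c}{c} + c\right) = 2 \left(c 1 + c\right) = 2 \left(c + c\right) = 2 \cdot 2 c = 4 c$)
$L{\left(s,X \right)} = \sqrt{X^{2} + s^{2}}$
$\sqrt{-3574 + L{\left(-39 - 14,U{\left(6 \cdot 6 \right)} \right)}} = \sqrt{-3574 + \sqrt{\left(4 \cdot 6 \cdot 6\right)^{2} + \left(-39 - 14\right)^{2}}} = \sqrt{-3574 + \sqrt{\left(4 \cdot 36\right)^{2} + \left(-53\right)^{2}}} = \sqrt{-3574 + \sqrt{144^{2} + 2809}} = \sqrt{-3574 + \sqrt{20736 + 2809}} = \sqrt{-3574 + \sqrt{23545}}$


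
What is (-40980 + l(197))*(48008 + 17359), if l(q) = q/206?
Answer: -551807492661/206 ≈ -2.6787e+9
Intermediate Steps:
l(q) = q/206 (l(q) = q*(1/206) = q/206)
(-40980 + l(197))*(48008 + 17359) = (-40980 + (1/206)*197)*(48008 + 17359) = (-40980 + 197/206)*65367 = -8441683/206*65367 = -551807492661/206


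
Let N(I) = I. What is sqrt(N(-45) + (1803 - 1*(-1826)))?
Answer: 16*sqrt(14) ≈ 59.867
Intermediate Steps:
sqrt(N(-45) + (1803 - 1*(-1826))) = sqrt(-45 + (1803 - 1*(-1826))) = sqrt(-45 + (1803 + 1826)) = sqrt(-45 + 3629) = sqrt(3584) = 16*sqrt(14)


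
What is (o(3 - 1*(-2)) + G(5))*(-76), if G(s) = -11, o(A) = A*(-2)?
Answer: 1596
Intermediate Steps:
o(A) = -2*A
(o(3 - 1*(-2)) + G(5))*(-76) = (-2*(3 - 1*(-2)) - 11)*(-76) = (-2*(3 + 2) - 11)*(-76) = (-2*5 - 11)*(-76) = (-10 - 11)*(-76) = -21*(-76) = 1596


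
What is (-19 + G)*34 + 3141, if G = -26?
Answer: 1611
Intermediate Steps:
(-19 + G)*34 + 3141 = (-19 - 26)*34 + 3141 = -45*34 + 3141 = -1530 + 3141 = 1611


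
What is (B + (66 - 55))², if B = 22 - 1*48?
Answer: 225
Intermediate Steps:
B = -26 (B = 22 - 48 = -26)
(B + (66 - 55))² = (-26 + (66 - 55))² = (-26 + 11)² = (-15)² = 225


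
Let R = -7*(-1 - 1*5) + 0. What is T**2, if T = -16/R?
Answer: 64/441 ≈ 0.14512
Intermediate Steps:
R = 42 (R = -7*(-1 - 5) + 0 = -7*(-6) + 0 = 42 + 0 = 42)
T = -8/21 (T = -16/42 = -16*1/42 = -8/21 ≈ -0.38095)
T**2 = (-8/21)**2 = 64/441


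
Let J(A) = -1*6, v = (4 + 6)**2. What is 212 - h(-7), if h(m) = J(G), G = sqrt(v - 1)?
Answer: 218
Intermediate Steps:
v = 100 (v = 10**2 = 100)
G = 3*sqrt(11) (G = sqrt(100 - 1) = sqrt(99) = 3*sqrt(11) ≈ 9.9499)
J(A) = -6
h(m) = -6
212 - h(-7) = 212 - 1*(-6) = 212 + 6 = 218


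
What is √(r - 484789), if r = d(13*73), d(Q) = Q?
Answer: 48*I*√210 ≈ 695.59*I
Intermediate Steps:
r = 949 (r = 13*73 = 949)
√(r - 484789) = √(949 - 484789) = √(-483840) = 48*I*√210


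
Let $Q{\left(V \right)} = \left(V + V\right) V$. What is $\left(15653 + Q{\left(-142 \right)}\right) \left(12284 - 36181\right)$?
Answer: $-1337777957$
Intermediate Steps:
$Q{\left(V \right)} = 2 V^{2}$ ($Q{\left(V \right)} = 2 V V = 2 V^{2}$)
$\left(15653 + Q{\left(-142 \right)}\right) \left(12284 - 36181\right) = \left(15653 + 2 \left(-142\right)^{2}\right) \left(12284 - 36181\right) = \left(15653 + 2 \cdot 20164\right) \left(-23897\right) = \left(15653 + 40328\right) \left(-23897\right) = 55981 \left(-23897\right) = -1337777957$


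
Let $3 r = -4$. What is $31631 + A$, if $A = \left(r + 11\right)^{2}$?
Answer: $\frac{285520}{9} \approx 31724.0$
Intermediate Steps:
$r = - \frac{4}{3}$ ($r = \frac{1}{3} \left(-4\right) = - \frac{4}{3} \approx -1.3333$)
$A = \frac{841}{9}$ ($A = \left(- \frac{4}{3} + 11\right)^{2} = \left(\frac{29}{3}\right)^{2} = \frac{841}{9} \approx 93.444$)
$31631 + A = 31631 + \frac{841}{9} = \frac{285520}{9}$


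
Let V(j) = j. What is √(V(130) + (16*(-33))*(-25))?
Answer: √13330 ≈ 115.46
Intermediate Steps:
√(V(130) + (16*(-33))*(-25)) = √(130 + (16*(-33))*(-25)) = √(130 - 528*(-25)) = √(130 + 13200) = √13330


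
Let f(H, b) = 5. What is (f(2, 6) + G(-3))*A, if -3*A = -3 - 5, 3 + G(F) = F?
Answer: -8/3 ≈ -2.6667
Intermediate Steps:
G(F) = -3 + F
A = 8/3 (A = -(-3 - 5)/3 = -1/3*(-8) = 8/3 ≈ 2.6667)
(f(2, 6) + G(-3))*A = (5 + (-3 - 3))*(8/3) = (5 - 6)*(8/3) = -1*8/3 = -8/3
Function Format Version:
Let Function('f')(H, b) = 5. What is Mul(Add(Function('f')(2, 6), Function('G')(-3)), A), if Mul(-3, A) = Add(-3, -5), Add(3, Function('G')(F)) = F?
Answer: Rational(-8, 3) ≈ -2.6667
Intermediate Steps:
Function('G')(F) = Add(-3, F)
A = Rational(8, 3) (A = Mul(Rational(-1, 3), Add(-3, -5)) = Mul(Rational(-1, 3), -8) = Rational(8, 3) ≈ 2.6667)
Mul(Add(Function('f')(2, 6), Function('G')(-3)), A) = Mul(Add(5, Add(-3, -3)), Rational(8, 3)) = Mul(Add(5, -6), Rational(8, 3)) = Mul(-1, Rational(8, 3)) = Rational(-8, 3)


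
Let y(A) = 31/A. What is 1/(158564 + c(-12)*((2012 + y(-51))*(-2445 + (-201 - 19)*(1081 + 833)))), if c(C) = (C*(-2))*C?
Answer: 17/4170782025988 ≈ 4.0760e-12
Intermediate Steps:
c(C) = -2*C² (c(C) = (-2*C)*C = -2*C²)
1/(158564 + c(-12)*((2012 + y(-51))*(-2445 + (-201 - 19)*(1081 + 833)))) = 1/(158564 + (-2*(-12)²)*((2012 + 31/(-51))*(-2445 + (-201 - 19)*(1081 + 833)))) = 1/(158564 + (-2*144)*((2012 + 31*(-1/51))*(-2445 - 220*1914))) = 1/(158564 - 288*(2012 - 31/51)*(-2445 - 421080)) = 1/(158564 - 9847776*(-423525)/17) = 1/(158564 - 288*(-14481872675/17)) = 1/(158564 + 4170779330400/17) = 1/(4170782025988/17) = 17/4170782025988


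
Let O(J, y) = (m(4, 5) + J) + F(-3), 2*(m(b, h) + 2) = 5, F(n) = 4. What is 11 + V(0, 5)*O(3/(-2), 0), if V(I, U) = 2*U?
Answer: 41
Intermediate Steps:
m(b, h) = 1/2 (m(b, h) = -2 + (1/2)*5 = -2 + 5/2 = 1/2)
O(J, y) = 9/2 + J (O(J, y) = (1/2 + J) + 4 = 9/2 + J)
11 + V(0, 5)*O(3/(-2), 0) = 11 + (2*5)*(9/2 + 3/(-2)) = 11 + 10*(9/2 + 3*(-1/2)) = 11 + 10*(9/2 - 3/2) = 11 + 10*3 = 11 + 30 = 41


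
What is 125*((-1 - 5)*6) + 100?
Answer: -4400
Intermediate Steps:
125*((-1 - 5)*6) + 100 = 125*(-6*6) + 100 = 125*(-36) + 100 = -4500 + 100 = -4400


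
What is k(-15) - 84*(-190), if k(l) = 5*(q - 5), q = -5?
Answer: 15910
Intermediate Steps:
k(l) = -50 (k(l) = 5*(-5 - 5) = 5*(-10) = -50)
k(-15) - 84*(-190) = -50 - 84*(-190) = -50 + 15960 = 15910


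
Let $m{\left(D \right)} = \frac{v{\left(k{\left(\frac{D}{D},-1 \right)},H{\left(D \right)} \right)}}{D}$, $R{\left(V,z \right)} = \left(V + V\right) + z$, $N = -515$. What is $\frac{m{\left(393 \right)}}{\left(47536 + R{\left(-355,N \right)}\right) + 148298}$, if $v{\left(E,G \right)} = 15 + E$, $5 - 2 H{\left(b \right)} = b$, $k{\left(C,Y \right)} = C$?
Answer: $\frac{16}{76481337} \approx 2.092 \cdot 10^{-7}$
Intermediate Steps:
$H{\left(b \right)} = \frac{5}{2} - \frac{b}{2}$
$R{\left(V,z \right)} = z + 2 V$ ($R{\left(V,z \right)} = 2 V + z = z + 2 V$)
$m{\left(D \right)} = \frac{16}{D}$ ($m{\left(D \right)} = \frac{15 + \frac{D}{D}}{D} = \frac{15 + 1}{D} = \frac{16}{D}$)
$\frac{m{\left(393 \right)}}{\left(47536 + R{\left(-355,N \right)}\right) + 148298} = \frac{16 \cdot \frac{1}{393}}{\left(47536 + \left(-515 + 2 \left(-355\right)\right)\right) + 148298} = \frac{16 \cdot \frac{1}{393}}{\left(47536 - 1225\right) + 148298} = \frac{16}{393 \left(\left(47536 - 1225\right) + 148298\right)} = \frac{16}{393 \left(46311 + 148298\right)} = \frac{16}{393 \cdot 194609} = \frac{16}{393} \cdot \frac{1}{194609} = \frac{16}{76481337}$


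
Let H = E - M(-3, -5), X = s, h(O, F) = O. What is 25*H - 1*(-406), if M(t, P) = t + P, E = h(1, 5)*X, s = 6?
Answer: 756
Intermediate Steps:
X = 6
E = 6 (E = 1*6 = 6)
M(t, P) = P + t
H = 14 (H = 6 - (-5 - 3) = 6 - 1*(-8) = 6 + 8 = 14)
25*H - 1*(-406) = 25*14 - 1*(-406) = 350 + 406 = 756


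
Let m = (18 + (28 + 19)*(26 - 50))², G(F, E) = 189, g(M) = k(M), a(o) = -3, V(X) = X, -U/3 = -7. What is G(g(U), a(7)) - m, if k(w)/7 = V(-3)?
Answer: -1231911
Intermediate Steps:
U = 21 (U = -3*(-7) = 21)
k(w) = -21 (k(w) = 7*(-3) = -21)
g(M) = -21
m = 1232100 (m = (18 + 47*(-24))² = (18 - 1128)² = (-1110)² = 1232100)
G(g(U), a(7)) - m = 189 - 1*1232100 = 189 - 1232100 = -1231911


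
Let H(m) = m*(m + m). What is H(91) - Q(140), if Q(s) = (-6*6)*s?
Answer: 21602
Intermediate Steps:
Q(s) = -36*s
H(m) = 2*m² (H(m) = m*(2*m) = 2*m²)
H(91) - Q(140) = 2*91² - (-36)*140 = 2*8281 - 1*(-5040) = 16562 + 5040 = 21602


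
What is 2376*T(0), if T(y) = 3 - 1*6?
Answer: -7128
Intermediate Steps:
T(y) = -3 (T(y) = 3 - 6 = -3)
2376*T(0) = 2376*(-3) = -7128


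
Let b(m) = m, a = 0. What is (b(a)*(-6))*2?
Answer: 0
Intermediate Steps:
(b(a)*(-6))*2 = (0*(-6))*2 = 0*2 = 0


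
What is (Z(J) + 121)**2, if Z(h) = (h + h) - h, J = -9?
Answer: 12544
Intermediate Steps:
Z(h) = h (Z(h) = 2*h - h = h)
(Z(J) + 121)**2 = (-9 + 121)**2 = 112**2 = 12544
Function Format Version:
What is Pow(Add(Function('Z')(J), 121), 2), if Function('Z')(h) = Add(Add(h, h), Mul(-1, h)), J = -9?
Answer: 12544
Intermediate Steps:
Function('Z')(h) = h (Function('Z')(h) = Add(Mul(2, h), Mul(-1, h)) = h)
Pow(Add(Function('Z')(J), 121), 2) = Pow(Add(-9, 121), 2) = Pow(112, 2) = 12544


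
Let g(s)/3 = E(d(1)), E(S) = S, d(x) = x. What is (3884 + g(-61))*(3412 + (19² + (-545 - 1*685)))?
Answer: 9884641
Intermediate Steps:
g(s) = 3 (g(s) = 3*1 = 3)
(3884 + g(-61))*(3412 + (19² + (-545 - 1*685))) = (3884 + 3)*(3412 + (19² + (-545 - 1*685))) = 3887*(3412 + (361 + (-545 - 685))) = 3887*(3412 + (361 - 1230)) = 3887*(3412 - 869) = 3887*2543 = 9884641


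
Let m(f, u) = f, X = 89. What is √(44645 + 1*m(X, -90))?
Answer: √44734 ≈ 211.50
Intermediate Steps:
√(44645 + 1*m(X, -90)) = √(44645 + 1*89) = √(44645 + 89) = √44734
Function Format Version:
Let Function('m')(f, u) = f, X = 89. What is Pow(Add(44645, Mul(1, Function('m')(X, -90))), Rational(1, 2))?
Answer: Pow(44734, Rational(1, 2)) ≈ 211.50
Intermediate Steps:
Pow(Add(44645, Mul(1, Function('m')(X, -90))), Rational(1, 2)) = Pow(Add(44645, Mul(1, 89)), Rational(1, 2)) = Pow(Add(44645, 89), Rational(1, 2)) = Pow(44734, Rational(1, 2))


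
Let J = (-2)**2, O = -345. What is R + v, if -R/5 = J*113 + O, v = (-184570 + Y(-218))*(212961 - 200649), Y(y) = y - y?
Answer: -2272426375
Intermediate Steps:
Y(y) = 0
v = -2272425840 (v = (-184570 + 0)*(212961 - 200649) = -184570*12312 = -2272425840)
J = 4
R = -535 (R = -5*(4*113 - 345) = -5*(452 - 345) = -5*107 = -535)
R + v = -535 - 2272425840 = -2272426375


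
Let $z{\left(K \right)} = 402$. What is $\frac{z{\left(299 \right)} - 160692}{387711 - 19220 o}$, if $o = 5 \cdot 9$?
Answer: $\frac{17810}{53021} \approx 0.3359$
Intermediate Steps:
$o = 45$
$\frac{z{\left(299 \right)} - 160692}{387711 - 19220 o} = \frac{402 - 160692}{387711 - 864900} = - \frac{160290}{387711 - 864900} = - \frac{160290}{-477189} = \left(-160290\right) \left(- \frac{1}{477189}\right) = \frac{17810}{53021}$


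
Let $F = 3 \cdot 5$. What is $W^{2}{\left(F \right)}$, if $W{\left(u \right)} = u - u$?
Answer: $0$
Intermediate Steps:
$F = 15$
$W{\left(u \right)} = 0$
$W^{2}{\left(F \right)} = 0^{2} = 0$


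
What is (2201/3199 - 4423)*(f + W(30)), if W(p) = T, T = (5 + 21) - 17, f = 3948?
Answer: -55979584032/3199 ≈ -1.7499e+7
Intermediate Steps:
T = 9 (T = 26 - 17 = 9)
W(p) = 9
(2201/3199 - 4423)*(f + W(30)) = (2201/3199 - 4423)*(3948 + 9) = (2201*(1/3199) - 4423)*3957 = (2201/3199 - 4423)*3957 = -14146976/3199*3957 = -55979584032/3199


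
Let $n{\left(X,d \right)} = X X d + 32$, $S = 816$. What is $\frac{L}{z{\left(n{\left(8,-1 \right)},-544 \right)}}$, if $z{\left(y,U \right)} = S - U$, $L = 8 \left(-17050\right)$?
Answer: $- \frac{1705}{17} \approx -100.29$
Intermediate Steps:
$n{\left(X,d \right)} = 32 + d X^{2}$ ($n{\left(X,d \right)} = X^{2} d + 32 = d X^{2} + 32 = 32 + d X^{2}$)
$L = -136400$
$z{\left(y,U \right)} = 816 - U$
$\frac{L}{z{\left(n{\left(8,-1 \right)},-544 \right)}} = - \frac{136400}{816 - -544} = - \frac{136400}{816 + 544} = - \frac{136400}{1360} = \left(-136400\right) \frac{1}{1360} = - \frac{1705}{17}$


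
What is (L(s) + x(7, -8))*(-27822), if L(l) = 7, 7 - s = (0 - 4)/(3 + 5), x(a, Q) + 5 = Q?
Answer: 166932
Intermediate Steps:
x(a, Q) = -5 + Q
s = 15/2 (s = 7 - (0 - 4)/(3 + 5) = 7 - (-4)/8 = 7 - 1*(-½) = 7 + ½ = 15/2 ≈ 7.5000)
(L(s) + x(7, -8))*(-27822) = (7 + (-5 - 8))*(-27822) = (7 - 13)*(-27822) = -6*(-27822) = 166932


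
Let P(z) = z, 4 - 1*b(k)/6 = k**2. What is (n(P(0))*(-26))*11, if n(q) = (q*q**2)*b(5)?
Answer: 0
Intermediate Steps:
b(k) = 24 - 6*k**2
n(q) = -126*q**3 (n(q) = (q*q**2)*(24 - 6*5**2) = q**3*(24 - 6*25) = q**3*(24 - 150) = q**3*(-126) = -126*q**3)
(n(P(0))*(-26))*11 = (-126*0**3*(-26))*11 = (-126*0*(-26))*11 = (0*(-26))*11 = 0*11 = 0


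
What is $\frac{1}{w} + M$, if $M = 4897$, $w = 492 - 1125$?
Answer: $\frac{3099800}{633} \approx 4897.0$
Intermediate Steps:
$w = -633$ ($w = 492 - 1125 = -633$)
$\frac{1}{w} + M = \frac{1}{-633} + 4897 = - \frac{1}{633} + 4897 = \frac{3099800}{633}$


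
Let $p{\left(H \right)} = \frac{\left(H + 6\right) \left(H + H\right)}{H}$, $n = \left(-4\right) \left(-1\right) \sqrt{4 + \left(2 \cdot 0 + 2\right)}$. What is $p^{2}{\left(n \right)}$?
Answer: $528 + 192 \sqrt{6} \approx 998.3$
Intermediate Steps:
$n = 4 \sqrt{6}$ ($n = 4 \sqrt{4 + \left(0 + 2\right)} = 4 \sqrt{4 + 2} = 4 \sqrt{6} \approx 9.798$)
$p{\left(H \right)} = 12 + 2 H$ ($p{\left(H \right)} = \frac{\left(6 + H\right) 2 H}{H} = \frac{2 H \left(6 + H\right)}{H} = 12 + 2 H$)
$p^{2}{\left(n \right)} = \left(12 + 2 \cdot 4 \sqrt{6}\right)^{2} = \left(12 + 8 \sqrt{6}\right)^{2}$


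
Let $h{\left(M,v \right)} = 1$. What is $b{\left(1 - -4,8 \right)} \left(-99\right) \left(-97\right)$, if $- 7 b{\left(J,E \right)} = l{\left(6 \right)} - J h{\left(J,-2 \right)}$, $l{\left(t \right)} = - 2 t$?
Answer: $\frac{163251}{7} \approx 23322.0$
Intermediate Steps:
$b{\left(J,E \right)} = \frac{12}{7} + \frac{J}{7}$ ($b{\left(J,E \right)} = - \frac{\left(-2\right) 6 - J 1}{7} = - \frac{-12 - J}{7} = \frac{12}{7} + \frac{J}{7}$)
$b{\left(1 - -4,8 \right)} \left(-99\right) \left(-97\right) = \left(\frac{12}{7} + \frac{1 - -4}{7}\right) \left(-99\right) \left(-97\right) = \left(\frac{12}{7} + \frac{1 + 4}{7}\right) \left(-99\right) \left(-97\right) = \left(\frac{12}{7} + \frac{1}{7} \cdot 5\right) \left(-99\right) \left(-97\right) = \left(\frac{12}{7} + \frac{5}{7}\right) \left(-99\right) \left(-97\right) = \frac{17}{7} \left(-99\right) \left(-97\right) = \left(- \frac{1683}{7}\right) \left(-97\right) = \frac{163251}{7}$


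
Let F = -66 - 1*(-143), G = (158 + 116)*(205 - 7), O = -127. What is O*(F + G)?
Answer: -6899783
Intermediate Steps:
G = 54252 (G = 274*198 = 54252)
F = 77 (F = -66 + 143 = 77)
O*(F + G) = -127*(77 + 54252) = -127*54329 = -6899783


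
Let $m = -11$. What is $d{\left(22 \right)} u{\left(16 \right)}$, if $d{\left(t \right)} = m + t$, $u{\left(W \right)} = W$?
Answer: $176$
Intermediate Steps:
$d{\left(t \right)} = -11 + t$
$d{\left(22 \right)} u{\left(16 \right)} = \left(-11 + 22\right) 16 = 11 \cdot 16 = 176$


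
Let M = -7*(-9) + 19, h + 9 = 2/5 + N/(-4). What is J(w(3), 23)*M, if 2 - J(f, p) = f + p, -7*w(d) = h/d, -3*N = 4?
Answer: -552598/315 ≈ -1754.3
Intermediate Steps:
N = -4/3 (N = -⅓*4 = -4/3 ≈ -1.3333)
h = -124/15 (h = -9 + (2/5 - 4/3/(-4)) = -9 + (2*(⅕) - 4/3*(-¼)) = -9 + (⅖ + ⅓) = -9 + 11/15 = -124/15 ≈ -8.2667)
w(d) = 124/(105*d) (w(d) = -(-124)/(105*d) = 124/(105*d))
J(f, p) = 2 - f - p (J(f, p) = 2 - (f + p) = 2 + (-f - p) = 2 - f - p)
M = 82 (M = 63 + 19 = 82)
J(w(3), 23)*M = (2 - 124/(105*3) - 1*23)*82 = (2 - 124/(105*3) - 23)*82 = (2 - 1*124/315 - 23)*82 = (2 - 124/315 - 23)*82 = -6739/315*82 = -552598/315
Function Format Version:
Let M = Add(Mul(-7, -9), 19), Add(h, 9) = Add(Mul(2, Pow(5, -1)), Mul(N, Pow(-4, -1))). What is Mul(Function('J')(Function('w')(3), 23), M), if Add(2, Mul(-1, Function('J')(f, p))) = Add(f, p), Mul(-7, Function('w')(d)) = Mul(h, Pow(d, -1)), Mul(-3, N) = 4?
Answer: Rational(-552598, 315) ≈ -1754.3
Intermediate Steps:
N = Rational(-4, 3) (N = Mul(Rational(-1, 3), 4) = Rational(-4, 3) ≈ -1.3333)
h = Rational(-124, 15) (h = Add(-9, Add(Mul(2, Pow(5, -1)), Mul(Rational(-4, 3), Pow(-4, -1)))) = Add(-9, Add(Mul(2, Rational(1, 5)), Mul(Rational(-4, 3), Rational(-1, 4)))) = Add(-9, Add(Rational(2, 5), Rational(1, 3))) = Add(-9, Rational(11, 15)) = Rational(-124, 15) ≈ -8.2667)
Function('w')(d) = Mul(Rational(124, 105), Pow(d, -1)) (Function('w')(d) = Mul(Rational(-1, 7), Mul(Rational(-124, 15), Pow(d, -1))) = Mul(Rational(124, 105), Pow(d, -1)))
Function('J')(f, p) = Add(2, Mul(-1, f), Mul(-1, p)) (Function('J')(f, p) = Add(2, Mul(-1, Add(f, p))) = Add(2, Add(Mul(-1, f), Mul(-1, p))) = Add(2, Mul(-1, f), Mul(-1, p)))
M = 82 (M = Add(63, 19) = 82)
Mul(Function('J')(Function('w')(3), 23), M) = Mul(Add(2, Mul(-1, Mul(Rational(124, 105), Pow(3, -1))), Mul(-1, 23)), 82) = Mul(Add(2, Mul(-1, Mul(Rational(124, 105), Rational(1, 3))), -23), 82) = Mul(Add(2, Mul(-1, Rational(124, 315)), -23), 82) = Mul(Add(2, Rational(-124, 315), -23), 82) = Mul(Rational(-6739, 315), 82) = Rational(-552598, 315)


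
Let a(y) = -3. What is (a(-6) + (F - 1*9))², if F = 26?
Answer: 196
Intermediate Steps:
(a(-6) + (F - 1*9))² = (-3 + (26 - 1*9))² = (-3 + (26 - 9))² = (-3 + 17)² = 14² = 196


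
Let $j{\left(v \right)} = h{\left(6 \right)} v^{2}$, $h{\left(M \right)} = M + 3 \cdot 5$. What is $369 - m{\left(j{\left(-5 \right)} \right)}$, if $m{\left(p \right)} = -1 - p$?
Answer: $895$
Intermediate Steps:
$h{\left(M \right)} = 15 + M$ ($h{\left(M \right)} = M + 15 = 15 + M$)
$j{\left(v \right)} = 21 v^{2}$ ($j{\left(v \right)} = \left(15 + 6\right) v^{2} = 21 v^{2}$)
$369 - m{\left(j{\left(-5 \right)} \right)} = 369 - \left(-1 - 21 \left(-5\right)^{2}\right) = 369 - \left(-1 - 21 \cdot 25\right) = 369 - \left(-1 - 525\right) = 369 - -526 = 369 + 526 = 895$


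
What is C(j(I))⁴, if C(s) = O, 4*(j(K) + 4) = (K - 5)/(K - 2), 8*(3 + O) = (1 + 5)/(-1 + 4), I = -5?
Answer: 14641/256 ≈ 57.191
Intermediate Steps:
O = -11/4 (O = -3 + ((1 + 5)/(-1 + 4))/8 = -3 + (6/3)/8 = -3 + (6*(⅓))/8 = -3 + (⅛)*2 = -3 + ¼ = -11/4 ≈ -2.7500)
j(K) = -4 + (-5 + K)/(4*(-2 + K)) (j(K) = -4 + ((K - 5)/(K - 2))/4 = -4 + ((-5 + K)/(-2 + K))/4 = -4 + (-5 + K)/(4*(-2 + K)))
C(s) = -11/4
C(j(I))⁴ = (-11/4)⁴ = 14641/256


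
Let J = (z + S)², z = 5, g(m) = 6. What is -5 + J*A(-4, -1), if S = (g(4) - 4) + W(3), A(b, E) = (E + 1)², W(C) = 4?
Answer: -5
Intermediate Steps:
A(b, E) = (1 + E)²
S = 6 (S = (6 - 4) + 4 = 2 + 4 = 6)
J = 121 (J = (5 + 6)² = 11² = 121)
-5 + J*A(-4, -1) = -5 + 121*(1 - 1)² = -5 + 121*0² = -5 + 121*0 = -5 + 0 = -5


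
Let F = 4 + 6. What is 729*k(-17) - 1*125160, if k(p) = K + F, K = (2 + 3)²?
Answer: -99645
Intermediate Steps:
K = 25 (K = 5² = 25)
F = 10
k(p) = 35 (k(p) = 25 + 10 = 35)
729*k(-17) - 1*125160 = 729*35 - 1*125160 = 25515 - 125160 = -99645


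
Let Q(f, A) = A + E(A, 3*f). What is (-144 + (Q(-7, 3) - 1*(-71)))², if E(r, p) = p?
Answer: 8281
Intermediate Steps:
Q(f, A) = A + 3*f
(-144 + (Q(-7, 3) - 1*(-71)))² = (-144 + ((3 + 3*(-7)) - 1*(-71)))² = (-144 + ((3 - 21) + 71))² = (-144 + (-18 + 71))² = (-144 + 53)² = (-91)² = 8281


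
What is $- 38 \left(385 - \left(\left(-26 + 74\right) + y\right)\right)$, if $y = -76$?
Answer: $-15694$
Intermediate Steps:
$- 38 \left(385 - \left(\left(-26 + 74\right) + y\right)\right) = - 38 \left(385 - \left(\left(-26 + 74\right) - 76\right)\right) = - 38 \left(385 - \left(48 - 76\right)\right) = - 38 \left(385 - -28\right) = - 38 \left(385 + 28\right) = \left(-38\right) 413 = -15694$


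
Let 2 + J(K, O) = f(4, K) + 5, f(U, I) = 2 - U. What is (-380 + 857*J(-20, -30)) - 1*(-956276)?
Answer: 956753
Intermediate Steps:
J(K, O) = 1 (J(K, O) = -2 + ((2 - 1*4) + 5) = -2 + ((2 - 4) + 5) = -2 + (-2 + 5) = -2 + 3 = 1)
(-380 + 857*J(-20, -30)) - 1*(-956276) = (-380 + 857*1) - 1*(-956276) = (-380 + 857) + 956276 = 477 + 956276 = 956753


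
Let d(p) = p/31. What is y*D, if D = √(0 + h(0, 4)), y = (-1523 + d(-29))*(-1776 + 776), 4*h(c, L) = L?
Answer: 47242000/31 ≈ 1.5239e+6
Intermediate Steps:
h(c, L) = L/4
d(p) = p/31 (d(p) = p*(1/31) = p/31)
y = 47242000/31 (y = (-1523 + (1/31)*(-29))*(-1776 + 776) = (-1523 - 29/31)*(-1000) = -47242/31*(-1000) = 47242000/31 ≈ 1.5239e+6)
D = 1 (D = √(0 + (¼)*4) = √(0 + 1) = √1 = 1)
y*D = (47242000/31)*1 = 47242000/31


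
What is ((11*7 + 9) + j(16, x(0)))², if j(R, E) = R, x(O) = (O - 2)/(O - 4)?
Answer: 10404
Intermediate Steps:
x(O) = (-2 + O)/(-4 + O)
((11*7 + 9) + j(16, x(0)))² = ((11*7 + 9) + 16)² = ((77 + 9) + 16)² = (86 + 16)² = 102² = 10404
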